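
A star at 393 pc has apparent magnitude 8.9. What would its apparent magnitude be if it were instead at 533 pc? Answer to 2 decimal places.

m ≈ 9.56

Flux ∝ 1/d², so Δm = 5 log₁₀(d₂/d₁) = 5 log₁₀(533/393) = 0.662
m₂ = m₁ + Δm = 8.9 + (0.662) = 9.562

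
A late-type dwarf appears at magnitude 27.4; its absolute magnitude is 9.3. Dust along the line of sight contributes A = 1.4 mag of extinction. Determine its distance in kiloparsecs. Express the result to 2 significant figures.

d ≈ 22 kpc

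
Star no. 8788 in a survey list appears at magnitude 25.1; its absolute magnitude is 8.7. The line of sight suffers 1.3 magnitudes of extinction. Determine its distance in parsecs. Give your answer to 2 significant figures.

m − M = 5 log₁₀(d/10 pc) + A  ⇒  25.1 − (8.7) − 1.3 = 5 log₁₀(d/10)
15.100 = 5 log₁₀(d/10)
log₁₀ d = (m − M − A)/5 + 1 = 4.0200
d = 10^4.0200 = 10470 pc

d ≈ 10000 pc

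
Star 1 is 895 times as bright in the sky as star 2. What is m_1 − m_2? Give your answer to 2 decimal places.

m_1 − m_2 ≈ -7.38

Pogson: Δm = −2.5 log₁₀(ratio) = −2.5 log₁₀(895) = −2.5 × 2.9518 = -7.380
Star 1 is brighter, so it has the smaller magnitude: the difference is negative.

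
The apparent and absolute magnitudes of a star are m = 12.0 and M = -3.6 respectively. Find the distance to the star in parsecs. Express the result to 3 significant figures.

μ = m − M = 15.600
m − M = 5 log₁₀ d − 5
log₁₀ d = (m − M)/5 + 1 = 4.1200
d = 10^4.1200 = 13180 pc

d ≈ 13200 pc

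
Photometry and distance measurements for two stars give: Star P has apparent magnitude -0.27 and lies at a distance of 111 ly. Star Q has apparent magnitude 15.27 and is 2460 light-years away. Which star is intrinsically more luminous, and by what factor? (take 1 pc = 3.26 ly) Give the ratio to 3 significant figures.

Star P is more luminous, by a factor of 3350.

Star P: d = 111 ly / 3.26 = 34.05 pc
Star P: M = m − 5 log₁₀ d + 5 = -0.27 − 5·1.5321 + 5 = -2.931
Star Q: d = 2460 ly / 3.26 = 754.6 pc
Star Q: M = m − 5 log₁₀ d + 5 = 15.27 − 5·2.8777 + 5 = 5.881
ΔM = M_P − M_Q = -2.931 − (5.881) = -8.812; smaller M is more luminous → Star P.
L ratio = 10^(0.4 |ΔM|) = 10^3.525 = 3348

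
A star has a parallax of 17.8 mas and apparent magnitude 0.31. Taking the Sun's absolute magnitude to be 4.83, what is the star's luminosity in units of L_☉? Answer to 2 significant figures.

L/L_☉ ≈ 2000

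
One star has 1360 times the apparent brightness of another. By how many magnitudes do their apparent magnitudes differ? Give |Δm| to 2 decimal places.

|Δm| ≈ 7.83

Pogson: Δm = −2.5 log₁₀(ratio) = −2.5 log₁₀(1360) = −2.5 × 3.1335 = -7.834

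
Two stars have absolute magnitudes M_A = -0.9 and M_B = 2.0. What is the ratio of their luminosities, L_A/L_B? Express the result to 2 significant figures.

ΔM = M_A − M_B = -2.9
L_A/L_B = 10^(−0.4 ΔM) = 10^1.160 = 14.45

L_A/L_B ≈ 14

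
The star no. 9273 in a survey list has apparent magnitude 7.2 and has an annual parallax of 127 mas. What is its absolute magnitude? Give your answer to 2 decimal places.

p = 127 mas = 0.127″ → d = 1/p = 7.874 pc
5 log₁₀(d/10 pc) = 5 log₁₀(7.874) − 5 = -0.519
M = m − 5 log₁₀(d/10) = 7.2 + 0.519 = 7.719

M ≈ 7.72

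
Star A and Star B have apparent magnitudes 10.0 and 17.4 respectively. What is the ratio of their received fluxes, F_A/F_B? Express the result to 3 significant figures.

Magnitude difference = -7.4
Flux ratio = 10^(−0.4 Δm) = 10^(−0.4 × -7.4) = 10^2.960 = 912.0

F_A/F_B ≈ 912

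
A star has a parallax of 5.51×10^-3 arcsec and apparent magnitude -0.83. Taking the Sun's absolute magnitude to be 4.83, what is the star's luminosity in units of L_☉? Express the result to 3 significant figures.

L/L_☉ ≈ 60500

d = 1/p = 1/5.51×10^-3″ = 181.5 pc
M = m − 5 log₁₀ d + 5 = -0.83 − 5·2.2588 + 5 = -7.124
M − M_☉ = -7.124 − 4.83 = -11.954
L/L_☉ = 10^(−0.4 × -11.954) = 60490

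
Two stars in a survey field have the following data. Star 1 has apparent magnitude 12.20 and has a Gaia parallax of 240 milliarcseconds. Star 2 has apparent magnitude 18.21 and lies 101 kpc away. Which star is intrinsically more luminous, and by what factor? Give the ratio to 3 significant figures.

Star 2 is more luminous, by a factor of 2.32×10^6.

Star 1: p = 240 mas = 0.240″ → d = 1/p = 4.167 pc
Star 1: M = m − 5 log₁₀ d + 5 = 12.20 − 5·0.6198 + 5 = 14.101
Star 2: d = 101 kpc = 101000 pc
Star 2: M = m − 5 log₁₀ d + 5 = 18.21 − 5·5.0043 + 5 = -1.812
ΔM = M_1 − M_2 = 14.101 − (-1.812) = 15.913; smaller M is more luminous → Star 2.
L ratio = 10^(0.4 |ΔM|) = 10^6.365 = 2.318×10^6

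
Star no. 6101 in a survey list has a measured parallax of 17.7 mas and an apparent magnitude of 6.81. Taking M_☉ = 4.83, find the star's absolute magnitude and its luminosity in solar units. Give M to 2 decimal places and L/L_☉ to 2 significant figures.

d = 1/p = 1000/17.7 mas = 56.50 pc
M = m − 5 log₁₀ d + 5 = 6.81 − 5·1.7520 + 5 = 3.050
M − M_☉ = 3.050 − 4.83 = -1.780
L/L_☉ = 10^(−0.4 × -1.780) = 5.153

M ≈ 3.05; L/L_☉ ≈ 5.2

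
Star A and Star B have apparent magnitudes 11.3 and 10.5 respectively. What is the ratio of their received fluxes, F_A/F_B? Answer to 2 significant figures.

Δm = 11.3 − (10.5) = 0.8
Flux ratio = 10^(−0.4 Δm) = 10^(−0.4 × 0.8) = 10^-0.320 = 0.4786

F_A/F_B ≈ 0.48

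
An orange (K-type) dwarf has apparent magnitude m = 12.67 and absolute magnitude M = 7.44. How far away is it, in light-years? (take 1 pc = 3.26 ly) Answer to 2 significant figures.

d ≈ 360 ly

Distance modulus: m − M = 12.67 − (7.44) = 5.230
m − M = 5 log₁₀ d − 5
log₁₀ d = (m − M)/5 + 1 = 2.0460
d = 10^2.0460 = 111.2 pc
= 362.4 ly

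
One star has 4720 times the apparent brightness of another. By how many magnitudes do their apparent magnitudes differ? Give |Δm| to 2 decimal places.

Pogson: Δm = −2.5 log₁₀(ratio) = −2.5 log₁₀(4720) = −2.5 × 3.6739 = -9.185

|Δm| ≈ 9.18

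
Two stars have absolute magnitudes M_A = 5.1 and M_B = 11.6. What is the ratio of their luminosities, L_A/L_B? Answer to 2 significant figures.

ΔM = M_A − M_B = -6.5
L_A/L_B = 10^(−0.4 ΔM) = 10^2.600 = 398.1

L_A/L_B ≈ 400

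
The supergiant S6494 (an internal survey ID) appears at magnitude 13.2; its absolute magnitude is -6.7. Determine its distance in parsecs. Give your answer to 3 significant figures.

d ≈ 95500 pc

μ = m − M = 19.900
m − M = 5 log₁₀ d − 5
log₁₀ d = (m − M)/5 + 1 = 4.9800
d = 10^4.9800 = 95500 pc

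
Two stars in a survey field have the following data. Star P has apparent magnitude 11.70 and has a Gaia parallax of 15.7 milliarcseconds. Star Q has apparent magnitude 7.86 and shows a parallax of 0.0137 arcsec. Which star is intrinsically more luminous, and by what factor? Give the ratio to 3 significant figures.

Star Q is more luminous, by a factor of 45.1.

Star P: p = 15.7 mas = 0.0157″ → d = 1/p = 63.69 pc
Star P: M = m − 5 log₁₀ d + 5 = 11.70 − 5·1.8041 + 5 = 7.679
Star Q: d = 1/p = 1/0.0137″ = 72.99 pc
Star Q: M = m − 5 log₁₀ d + 5 = 7.86 − 5·1.8633 + 5 = 3.544
ΔM = M_P − M_Q = 7.679 − (3.544) = 4.136; smaller M is more luminous → Star Q.
L ratio = 10^(0.4 |ΔM|) = 10^1.654 = 45.12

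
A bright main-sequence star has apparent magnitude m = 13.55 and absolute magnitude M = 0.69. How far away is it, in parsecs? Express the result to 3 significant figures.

d ≈ 3730 pc

Distance modulus: m − M = 13.55 − (0.69) = 12.860
m − M = 5 log₁₀ d − 5
log₁₀ d = (m − M)/5 + 1 = 3.5720
d = 10^3.5720 = 3733 pc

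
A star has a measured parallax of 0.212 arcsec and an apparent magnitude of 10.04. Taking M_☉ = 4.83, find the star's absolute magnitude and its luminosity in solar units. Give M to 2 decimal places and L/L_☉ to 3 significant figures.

d = 1/p = 1/0.212″ = 4.717 pc
M = m − 5 log₁₀ d + 5 = 10.04 − 5·0.6737 + 5 = 11.672
M − M_☉ = 11.672 − 4.83 = 6.842
L/L_☉ = 10^(−0.4 × 6.842) = 1.834×10^-3

M ≈ 11.67; L/L_☉ ≈ 1.83×10^-3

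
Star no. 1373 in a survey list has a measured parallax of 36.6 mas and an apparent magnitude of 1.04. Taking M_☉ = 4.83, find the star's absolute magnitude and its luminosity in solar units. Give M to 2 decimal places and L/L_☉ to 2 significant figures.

M ≈ -1.14; L/L_☉ ≈ 240

d = 1/p = 1000/36.6 mas = 27.32 pc
M = m − 5 log₁₀ d + 5 = 1.04 − 5·1.4365 + 5 = -1.143
M − M_☉ = -1.143 − 4.83 = -5.973
L/L_☉ = 10^(−0.4 × -5.973) = 244.9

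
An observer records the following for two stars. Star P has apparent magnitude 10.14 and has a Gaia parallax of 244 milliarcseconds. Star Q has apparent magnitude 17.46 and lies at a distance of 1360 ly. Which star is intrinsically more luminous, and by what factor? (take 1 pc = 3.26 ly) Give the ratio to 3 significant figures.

Star P: p = 244 mas = 0.244″ → d = 1/p = 4.098 pc
Star P: M = m − 5 log₁₀ d + 5 = 10.14 − 5·0.6126 + 5 = 12.077
Star Q: d = 1360 ly / 3.26 = 417.2 pc
Star Q: M = m − 5 log₁₀ d + 5 = 17.46 − 5·2.6203 + 5 = 9.358
ΔM = M_P − M_Q = 12.077 − (9.358) = 2.719; smaller M is more luminous → Star Q.
L ratio = 10^(0.4 |ΔM|) = 10^1.087 = 12.23

Star Q is more luminous, by a factor of 12.2.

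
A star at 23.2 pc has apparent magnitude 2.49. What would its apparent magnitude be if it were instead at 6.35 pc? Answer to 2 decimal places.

m ≈ -0.32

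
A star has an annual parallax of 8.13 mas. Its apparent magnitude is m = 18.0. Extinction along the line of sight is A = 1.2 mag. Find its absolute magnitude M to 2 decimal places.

M ≈ 11.35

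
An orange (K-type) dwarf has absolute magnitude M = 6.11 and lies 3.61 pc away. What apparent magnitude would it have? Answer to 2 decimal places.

m ≈ 3.90

m = M + 5 log₁₀ d − 5 = 6.11 + 5·0.5575 − 5 = 3.898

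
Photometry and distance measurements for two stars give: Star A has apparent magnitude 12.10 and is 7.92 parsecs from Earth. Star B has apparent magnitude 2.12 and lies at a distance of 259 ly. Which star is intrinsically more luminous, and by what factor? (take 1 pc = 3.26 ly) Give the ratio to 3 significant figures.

Star B is more luminous, by a factor of 988000.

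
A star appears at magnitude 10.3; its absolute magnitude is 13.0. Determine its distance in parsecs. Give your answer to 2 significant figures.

d ≈ 2.9 pc

Distance modulus: m − M = 10.3 − (13.0) = -2.700
m − M = 5 log₁₀ d − 5
log₁₀ d = (m − M)/5 + 1 = 0.4600
d = 10^0.4600 = 2.884 pc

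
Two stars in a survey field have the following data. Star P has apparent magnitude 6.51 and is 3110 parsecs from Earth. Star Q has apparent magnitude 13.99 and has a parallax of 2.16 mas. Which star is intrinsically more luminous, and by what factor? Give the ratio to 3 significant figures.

Star P is more luminous, by a factor of 44300.

Star P: M = m − 5 log₁₀ d + 5 = 6.51 − 5·3.4928 + 5 = -5.954
Star Q: p = 2.16 mas = 2.16×10^-3″ → d = 1/p = 463.0 pc
Star Q: M = m − 5 log₁₀ d + 5 = 13.99 − 5·2.6655 + 5 = 5.662
ΔM = M_P − M_Q = -5.954 − (5.662) = -11.616; smaller M is more luminous → Star P.
L ratio = 10^(0.4 |ΔM|) = 10^4.646 = 44300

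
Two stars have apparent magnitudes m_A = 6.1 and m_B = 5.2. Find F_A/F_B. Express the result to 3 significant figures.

F_A/F_B ≈ 0.437

Magnitude difference = 0.9
Flux ratio = 10^(−0.4 Δm) = 10^(−0.4 × 0.9) = 10^-0.360 = 0.4365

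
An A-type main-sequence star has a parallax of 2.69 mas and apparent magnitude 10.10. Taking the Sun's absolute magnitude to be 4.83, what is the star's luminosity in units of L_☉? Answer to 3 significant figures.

L/L_☉ ≈ 10.8

d = 1/p = 1000/2.69 mas = 371.7 pc
M = m − 5 log₁₀ d + 5 = 10.10 − 5·2.5702 + 5 = 2.249
M − M_☉ = 2.249 − 4.83 = -2.581
L/L_☉ = 10^(−0.4 × -2.581) = 10.78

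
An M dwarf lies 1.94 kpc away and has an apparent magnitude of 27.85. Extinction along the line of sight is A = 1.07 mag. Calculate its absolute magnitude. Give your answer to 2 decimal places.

M ≈ 15.34

d = 1.94 kpc = 1940 pc
5 log₁₀(d/10 pc) = 5 log₁₀(1940) − 5 = 11.439
M = m − 5 log₁₀(d/10) − A = 27.85 − 11.439 − 1.07 = 15.341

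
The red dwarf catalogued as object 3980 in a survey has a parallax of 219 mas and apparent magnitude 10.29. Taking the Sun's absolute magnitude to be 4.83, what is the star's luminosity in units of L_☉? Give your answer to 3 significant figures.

L/L_☉ ≈ 1.36×10^-3

d = 1/p = 1000/219 mas = 4.566 pc
M = m − 5 log₁₀ d + 5 = 10.29 − 5·0.6596 + 5 = 11.992
M − M_☉ = 11.992 − 4.83 = 7.162
L/L_☉ = 10^(−0.4 × 7.162) = 1.365×10^-3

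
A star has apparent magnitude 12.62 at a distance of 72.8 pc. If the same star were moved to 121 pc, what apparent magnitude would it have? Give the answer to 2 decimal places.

Flux ∝ 1/d², so Δm = 5 log₁₀(d₂/d₁) = 5 log₁₀(121/72.8) = 1.103
m₂ = m₁ + Δm = 12.62 + (1.103) = 13.723

m ≈ 13.72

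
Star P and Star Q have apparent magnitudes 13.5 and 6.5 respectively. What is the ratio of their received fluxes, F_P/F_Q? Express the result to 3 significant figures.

F_P/F_Q ≈ 1.58×10^-3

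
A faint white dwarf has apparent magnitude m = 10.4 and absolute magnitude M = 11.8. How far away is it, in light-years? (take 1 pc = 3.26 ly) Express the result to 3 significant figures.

d ≈ 17.1 ly

μ = m − M = -1.400
m − M = 5 log₁₀ d − 5
log₁₀ d = (m − M)/5 + 1 = 0.7200
d = 10^0.7200 = 5.248 pc
= 17.11 ly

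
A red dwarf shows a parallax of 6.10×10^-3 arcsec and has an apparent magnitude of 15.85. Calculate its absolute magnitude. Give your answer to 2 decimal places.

d = 1/p = 1/6.10×10^-3″ = 163.9 pc
5 log₁₀(d/10 pc) = 5 log₁₀(163.9) − 5 = 6.073
M = m − 5 log₁₀(d/10) = 15.85 − 6.073 = 9.777

M ≈ 9.78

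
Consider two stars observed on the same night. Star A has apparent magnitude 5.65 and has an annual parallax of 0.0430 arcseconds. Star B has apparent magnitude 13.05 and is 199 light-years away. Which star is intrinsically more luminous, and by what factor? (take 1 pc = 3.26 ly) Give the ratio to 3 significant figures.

Star A: d = 1/p = 1/0.0430″ = 23.26 pc
Star A: M = m − 5 log₁₀ d + 5 = 5.65 − 5·1.3665 + 5 = 3.817
Star B: d = 199 ly / 3.26 = 61.04 pc
Star B: M = m − 5 log₁₀ d + 5 = 13.05 − 5·1.7856 + 5 = 9.122
ΔM = M_A − M_B = 3.817 − (9.122) = -5.304; smaller M is more luminous → Star A.
L ratio = 10^(0.4 |ΔM|) = 10^2.122 = 132.4

Star A is more luminous, by a factor of 132.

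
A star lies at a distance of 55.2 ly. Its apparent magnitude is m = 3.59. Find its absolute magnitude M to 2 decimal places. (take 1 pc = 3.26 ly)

M ≈ 2.45

d = 55.2 ly / 3.26 = 16.93 pc
5 log₁₀(d/10 pc) = 5 log₁₀(16.93) − 5 = 1.144
M = m − 5 log₁₀(d/10) = 3.59 − 1.144 = 2.446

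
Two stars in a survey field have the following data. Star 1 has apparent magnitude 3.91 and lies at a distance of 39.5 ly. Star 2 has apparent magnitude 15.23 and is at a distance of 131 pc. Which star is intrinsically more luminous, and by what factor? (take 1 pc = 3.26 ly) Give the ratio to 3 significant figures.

Star 1 is more luminous, by a factor of 289.

Star 1: d = 39.5 ly / 3.26 = 12.12 pc
Star 1: M = m − 5 log₁₀ d + 5 = 3.91 − 5·1.0834 + 5 = 3.493
Star 2: M = m − 5 log₁₀ d + 5 = 15.23 − 5·2.1173 + 5 = 9.644
ΔM = M_1 − M_2 = 3.493 − (9.644) = -6.151; smaller M is more luminous → Star 1.
L ratio = 10^(0.4 |ΔM|) = 10^2.460 = 288.5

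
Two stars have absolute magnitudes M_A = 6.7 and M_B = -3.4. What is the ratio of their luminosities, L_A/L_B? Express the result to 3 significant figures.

ΔM = M_A − M_B = 10.1
L_A/L_B = 10^(−0.4 ΔM) = 10^-4.040 = 9.120×10^-5

L_A/L_B ≈ 9.12×10^-5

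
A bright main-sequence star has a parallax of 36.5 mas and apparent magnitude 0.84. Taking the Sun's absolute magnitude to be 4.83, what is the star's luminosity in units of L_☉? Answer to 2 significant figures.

L/L_☉ ≈ 300

d = 1/p = 1000/36.5 mas = 27.40 pc
M = m − 5 log₁₀ d + 5 = 0.84 − 5·1.4377 + 5 = -1.349
M − M_☉ = -1.349 − 4.83 = -6.179
L/L_☉ = 10^(−0.4 × -6.179) = 296.1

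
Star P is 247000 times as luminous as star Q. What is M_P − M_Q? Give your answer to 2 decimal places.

Pogson: ΔM = −2.5 log₁₀(ratio) = −2.5 log₁₀(247000) = −2.5 × 5.3927 = -13.482
Star P is brighter, so it has the smaller magnitude: the difference is negative.

M_P − M_Q ≈ -13.48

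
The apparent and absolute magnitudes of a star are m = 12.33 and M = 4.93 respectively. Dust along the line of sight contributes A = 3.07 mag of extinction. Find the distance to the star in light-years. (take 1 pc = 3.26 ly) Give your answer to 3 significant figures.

d ≈ 239 ly

m − M = 5 log₁₀(d/10 pc) + A  ⇒  12.33 − (4.93) − 3.07 = 5 log₁₀(d/10)
4.330 = 5 log₁₀(d/10)
log₁₀ d = (m − M − A)/5 + 1 = 1.8660
d = 10^1.8660 = 73.45 pc
= 239.5 ly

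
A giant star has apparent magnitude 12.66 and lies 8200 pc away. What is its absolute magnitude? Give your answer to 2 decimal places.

M ≈ -1.91

5 log₁₀(d/10 pc) = 5 log₁₀(8200) − 5 = 14.569
M = m − 5 log₁₀(d/10) = 12.66 − 14.569 = -1.909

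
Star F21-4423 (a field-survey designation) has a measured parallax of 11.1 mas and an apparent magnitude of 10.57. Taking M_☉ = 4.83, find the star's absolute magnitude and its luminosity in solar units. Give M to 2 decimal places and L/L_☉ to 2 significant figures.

M ≈ 5.80; L/L_☉ ≈ 0.41

d = 1/p = 1000/11.1 mas = 90.09 pc
M = m − 5 log₁₀ d + 5 = 10.57 − 5·1.9547 + 5 = 5.797
M − M_☉ = 5.797 − 4.83 = 0.967
L/L_☉ = 10^(−0.4 × 0.967) = 0.4105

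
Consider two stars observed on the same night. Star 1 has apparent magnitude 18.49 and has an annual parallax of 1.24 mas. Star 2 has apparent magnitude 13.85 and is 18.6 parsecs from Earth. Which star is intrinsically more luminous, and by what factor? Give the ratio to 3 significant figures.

Star 1: p = 1.24 mas = 1.24×10^-3″ → d = 1/p = 806.5 pc
Star 1: M = m − 5 log₁₀ d + 5 = 18.49 − 5·2.9066 + 5 = 8.957
Star 2: M = m − 5 log₁₀ d + 5 = 13.85 − 5·1.2695 + 5 = 12.502
ΔM = M_1 − M_2 = 8.957 − (12.502) = -3.545; smaller M is more luminous → Star 1.
L ratio = 10^(0.4 |ΔM|) = 10^1.418 = 26.19

Star 1 is more luminous, by a factor of 26.2.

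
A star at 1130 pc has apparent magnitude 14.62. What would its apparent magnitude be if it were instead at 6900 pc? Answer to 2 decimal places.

m ≈ 18.55

Flux ∝ 1/d², so Δm = 5 log₁₀(d₂/d₁) = 5 log₁₀(6900/1130) = 3.929
m₂ = m₁ + Δm = 14.62 + (3.929) = 18.549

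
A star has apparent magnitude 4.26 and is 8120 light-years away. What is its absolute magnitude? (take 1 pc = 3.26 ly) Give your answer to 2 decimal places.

M ≈ -7.72

d = 8120 ly / 3.26 = 2491 pc
5 log₁₀(d/10 pc) = 5 log₁₀(2491) − 5 = 11.982
M = m − 5 log₁₀(d/10) = 4.26 − 11.982 = -7.722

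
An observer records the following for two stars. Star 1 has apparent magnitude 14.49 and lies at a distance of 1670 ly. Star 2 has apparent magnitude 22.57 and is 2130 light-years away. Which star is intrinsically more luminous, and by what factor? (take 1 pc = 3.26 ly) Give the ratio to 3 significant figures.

Star 1 is more luminous, by a factor of 1050.

Star 1: d = 1670 ly / 3.26 = 512.3 pc
Star 1: M = m − 5 log₁₀ d + 5 = 14.49 − 5·2.7095 + 5 = 5.943
Star 2: d = 2130 ly / 3.26 = 653.4 pc
Star 2: M = m − 5 log₁₀ d + 5 = 22.57 − 5·2.8152 + 5 = 13.494
ΔM = M_1 − M_2 = 5.943 − (13.494) = -7.552; smaller M is more luminous → Star 1.
L ratio = 10^(0.4 |ΔM|) = 10^3.021 = 1049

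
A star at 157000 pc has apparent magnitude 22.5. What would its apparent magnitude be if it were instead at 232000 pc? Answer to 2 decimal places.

m ≈ 23.35

Flux ∝ 1/d², so Δm = 5 log₁₀(d₂/d₁) = 5 log₁₀(232000/157000) = 0.848
m₂ = m₁ + Δm = 22.5 + (0.848) = 23.348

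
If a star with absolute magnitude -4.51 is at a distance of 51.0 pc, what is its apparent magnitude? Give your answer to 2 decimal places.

m ≈ -0.97

m = M + 5 log₁₀ d − 5 = -4.51 + 5·1.7076 − 5 = -0.972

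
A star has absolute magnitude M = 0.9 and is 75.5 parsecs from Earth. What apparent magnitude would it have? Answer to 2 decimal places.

m ≈ 5.29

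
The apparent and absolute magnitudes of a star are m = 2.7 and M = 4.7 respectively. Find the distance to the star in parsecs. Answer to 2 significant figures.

Distance modulus: m − M = 2.7 − (4.7) = -2.000
m − M = 5 log₁₀ d − 5
log₁₀ d = (m − M)/5 + 1 = 0.6000
d = 10^0.6000 = 3.981 pc

d ≈ 4.0 pc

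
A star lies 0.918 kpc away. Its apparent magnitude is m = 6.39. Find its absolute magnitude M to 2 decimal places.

M ≈ -3.42

d = 0.918 kpc = 918.0 pc
5 log₁₀(d/10 pc) = 5 log₁₀(918.0) − 5 = 9.814
M = m − 5 log₁₀(d/10) = 6.39 − 9.814 = -3.424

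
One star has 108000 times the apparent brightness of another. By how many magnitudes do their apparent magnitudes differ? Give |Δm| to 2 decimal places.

|Δm| ≈ 12.58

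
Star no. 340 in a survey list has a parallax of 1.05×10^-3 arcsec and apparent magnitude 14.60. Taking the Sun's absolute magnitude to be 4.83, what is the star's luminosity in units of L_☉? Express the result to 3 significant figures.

L/L_☉ ≈ 1.12

d = 1/p = 1/1.05×10^-3″ = 952.4 pc
M = m − 5 log₁₀ d + 5 = 14.60 − 5·2.9788 + 5 = 4.706
M − M_☉ = 4.706 − 4.83 = -0.124
L/L_☉ = 10^(−0.4 × -0.124) = 1.121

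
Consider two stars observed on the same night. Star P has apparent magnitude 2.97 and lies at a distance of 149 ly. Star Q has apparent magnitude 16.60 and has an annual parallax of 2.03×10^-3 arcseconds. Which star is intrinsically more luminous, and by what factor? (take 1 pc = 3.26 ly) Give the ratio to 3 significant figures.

Star P is more luminous, by a factor of 2440.

Star P: d = 149 ly / 3.26 = 45.71 pc
Star P: M = m − 5 log₁₀ d + 5 = 2.97 − 5·1.6600 + 5 = -0.330
Star Q: d = 1/p = 1/2.03×10^-3″ = 492.6 pc
Star Q: M = m − 5 log₁₀ d + 5 = 16.60 − 5·2.6925 + 5 = 8.137
ΔM = M_P − M_Q = -0.330 − (8.137) = -8.467; smaller M is more luminous → Star P.
L ratio = 10^(0.4 |ΔM|) = 10^3.387 = 2437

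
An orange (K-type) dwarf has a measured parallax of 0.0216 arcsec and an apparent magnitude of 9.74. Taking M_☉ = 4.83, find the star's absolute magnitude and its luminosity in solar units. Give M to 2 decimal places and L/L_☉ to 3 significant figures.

d = 1/p = 1/0.0216″ = 46.30 pc
M = m − 5 log₁₀ d + 5 = 9.74 − 5·1.6655 + 5 = 6.412
M − M_☉ = 6.412 − 4.83 = 1.582
L/L_☉ = 10^(−0.4 × 1.582) = 0.2329

M ≈ 6.41; L/L_☉ ≈ 0.233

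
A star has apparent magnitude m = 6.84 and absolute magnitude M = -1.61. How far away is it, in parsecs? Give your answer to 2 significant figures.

d ≈ 490 pc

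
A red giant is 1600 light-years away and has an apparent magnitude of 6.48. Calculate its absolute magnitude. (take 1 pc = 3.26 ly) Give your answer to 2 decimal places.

d = 1600 ly / 3.26 = 490.8 pc
5 log₁₀(d/10 pc) = 5 log₁₀(490.8) − 5 = 8.455
M = m − 5 log₁₀(d/10) = 6.48 − 8.455 = -1.975

M ≈ -1.97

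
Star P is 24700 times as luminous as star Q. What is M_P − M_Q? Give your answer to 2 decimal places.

M_P − M_Q ≈ -10.98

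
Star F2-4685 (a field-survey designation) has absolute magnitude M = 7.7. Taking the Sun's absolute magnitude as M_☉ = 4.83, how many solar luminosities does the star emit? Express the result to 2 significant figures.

M − M_☉ = 7.7 − 4.83 = 2.870
L/L_☉ = 10^(−0.4 (M − M_☉)) = 10^-1.148 = 0.07112

L/L_☉ ≈ 0.071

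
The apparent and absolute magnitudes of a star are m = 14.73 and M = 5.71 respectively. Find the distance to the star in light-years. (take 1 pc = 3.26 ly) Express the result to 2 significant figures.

d ≈ 2100 ly

μ = m − M = 9.020
m − M = 5 log₁₀ d − 5
log₁₀ d = (m − M)/5 + 1 = 2.8040
d = 10^2.8040 = 636.8 pc
= 2076 ly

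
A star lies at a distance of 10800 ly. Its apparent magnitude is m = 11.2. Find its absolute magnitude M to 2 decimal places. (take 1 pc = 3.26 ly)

M ≈ -1.40

d = 10800 ly / 3.26 = 3313 pc
5 log₁₀(d/10 pc) = 5 log₁₀(3313) − 5 = 12.601
M = m − 5 log₁₀(d/10) = 11.2 − 12.601 = -1.401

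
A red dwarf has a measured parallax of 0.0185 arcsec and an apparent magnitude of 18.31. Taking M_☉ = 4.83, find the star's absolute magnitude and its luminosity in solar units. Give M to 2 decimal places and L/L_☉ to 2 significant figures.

M ≈ 14.65; L/L_☉ ≈ 1.2×10^-4

d = 1/p = 1/0.0185″ = 54.05 pc
M = m − 5 log₁₀ d + 5 = 18.31 − 5·1.7328 + 5 = 14.646
M − M_☉ = 14.646 − 4.83 = 9.816
L/L_☉ = 10^(−0.4 × 9.816) = 1.185×10^-4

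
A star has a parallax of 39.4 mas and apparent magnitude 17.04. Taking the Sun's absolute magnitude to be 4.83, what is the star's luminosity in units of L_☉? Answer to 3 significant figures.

d = 1/p = 1000/39.4 mas = 25.38 pc
M = m − 5 log₁₀ d + 5 = 17.04 − 5·1.4045 + 5 = 15.017
M − M_☉ = 15.017 − 4.83 = 10.187
L/L_☉ = 10^(−0.4 × 10.187) = 8.414×10^-5

L/L_☉ ≈ 8.41×10^-5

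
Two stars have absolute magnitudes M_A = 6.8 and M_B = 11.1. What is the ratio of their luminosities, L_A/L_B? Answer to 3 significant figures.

L_A/L_B ≈ 52.5

ΔM = M_A − M_B = -4.3
L_A/L_B = 10^(−0.4 ΔM) = 10^1.720 = 52.48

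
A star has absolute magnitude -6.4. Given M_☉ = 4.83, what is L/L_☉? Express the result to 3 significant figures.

L/L_☉ ≈ 31000

M − M_☉ = -6.4 − 4.83 = -11.230
L/L_☉ = 10^(−0.4 (M − M_☉)) = 10^4.492 = 31050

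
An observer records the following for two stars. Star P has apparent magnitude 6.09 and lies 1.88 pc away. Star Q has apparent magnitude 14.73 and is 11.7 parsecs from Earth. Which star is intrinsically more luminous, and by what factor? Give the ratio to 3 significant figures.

Star P is more luminous, by a factor of 73.8.

Star P: M = m − 5 log₁₀ d + 5 = 6.09 − 5·0.2742 + 5 = 9.719
Star Q: M = m − 5 log₁₀ d + 5 = 14.73 − 5·1.0682 + 5 = 14.389
ΔM = M_P − M_Q = 9.719 − (14.389) = -4.670; smaller M is more luminous → Star P.
L ratio = 10^(0.4 |ΔM|) = 10^1.868 = 73.78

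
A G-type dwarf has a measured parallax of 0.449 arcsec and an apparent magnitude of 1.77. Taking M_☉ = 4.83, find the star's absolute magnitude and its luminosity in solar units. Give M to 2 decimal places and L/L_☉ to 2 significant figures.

d = 1/p = 1/0.449″ = 2.227 pc
M = m − 5 log₁₀ d + 5 = 1.77 − 5·0.3478 + 5 = 5.031
M − M_☉ = 5.031 − 4.83 = 0.201
L/L_☉ = 10^(−0.4 × 0.201) = 0.8308

M ≈ 5.03; L/L_☉ ≈ 0.83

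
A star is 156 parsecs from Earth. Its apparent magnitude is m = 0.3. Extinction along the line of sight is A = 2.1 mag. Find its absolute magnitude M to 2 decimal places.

M ≈ -7.77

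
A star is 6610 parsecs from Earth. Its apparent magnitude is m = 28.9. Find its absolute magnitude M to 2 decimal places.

M ≈ 14.80

5 log₁₀(d/10 pc) = 5 log₁₀(6610) − 5 = 14.101
M = m − 5 log₁₀(d/10) = 28.9 − 14.101 = 14.799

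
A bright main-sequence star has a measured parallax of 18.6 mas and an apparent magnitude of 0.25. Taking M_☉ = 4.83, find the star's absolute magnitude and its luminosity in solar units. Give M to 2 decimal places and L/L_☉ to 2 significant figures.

d = 1/p = 1000/18.6 mas = 53.76 pc
M = m − 5 log₁₀ d + 5 = 0.25 − 5·1.7305 + 5 = -3.402
M − M_☉ = -3.402 − 4.83 = -8.232
L/L_☉ = 10^(−0.4 × -8.232) = 1963

M ≈ -3.40; L/L_☉ ≈ 2000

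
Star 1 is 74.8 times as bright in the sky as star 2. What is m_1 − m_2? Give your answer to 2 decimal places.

Pogson: Δm = −2.5 log₁₀(ratio) = −2.5 log₁₀(74.8) = −2.5 × 1.8739 = -4.685
Star 1 is brighter, so it has the smaller magnitude: the difference is negative.

m_1 − m_2 ≈ -4.68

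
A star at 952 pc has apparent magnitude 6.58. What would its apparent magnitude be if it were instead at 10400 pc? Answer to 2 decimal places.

m ≈ 11.77

Flux ∝ 1/d², so Δm = 5 log₁₀(d₂/d₁) = 5 log₁₀(10400/952) = 5.192
m₂ = m₁ + Δm = 6.58 + (5.192) = 11.772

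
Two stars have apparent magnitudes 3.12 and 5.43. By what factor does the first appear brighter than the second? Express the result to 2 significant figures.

Δm = 3.12 − (5.43) = -2.31
Flux ratio = 10^(−0.4 Δm) = 10^(−0.4 × -2.31) = 10^0.924 = 8.395

8.4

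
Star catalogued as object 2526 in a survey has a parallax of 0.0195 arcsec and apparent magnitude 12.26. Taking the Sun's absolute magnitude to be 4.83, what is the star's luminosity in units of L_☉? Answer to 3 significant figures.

L/L_☉ ≈ 0.0280

d = 1/p = 1/0.0195″ = 51.28 pc
M = m − 5 log₁₀ d + 5 = 12.26 − 5·1.7100 + 5 = 8.710
M − M_☉ = 8.710 − 4.83 = 3.880
L/L_☉ = 10^(−0.4 × 3.880) = 0.02805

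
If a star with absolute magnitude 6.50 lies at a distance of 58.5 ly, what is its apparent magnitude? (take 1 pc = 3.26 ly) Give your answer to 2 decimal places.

d = 58.5 ly / 3.26 = 17.94 pc
m = M + 5 log₁₀ d − 5 = 6.50 + 5·1.2539 − 5 = 7.770

m ≈ 7.77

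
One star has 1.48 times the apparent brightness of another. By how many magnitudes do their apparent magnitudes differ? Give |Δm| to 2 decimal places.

|Δm| ≈ 0.43

Pogson: Δm = −2.5 log₁₀(ratio) = −2.5 log₁₀(1.48) = −2.5 × 0.1703 = -0.426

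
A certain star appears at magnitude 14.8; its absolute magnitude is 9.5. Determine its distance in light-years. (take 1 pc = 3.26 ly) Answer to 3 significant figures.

d ≈ 374 ly

μ = m − M = 5.300
m − M = 5 log₁₀ d − 5
log₁₀ d = (m − M)/5 + 1 = 2.0600
d = 10^2.0600 = 114.8 pc
= 374.3 ly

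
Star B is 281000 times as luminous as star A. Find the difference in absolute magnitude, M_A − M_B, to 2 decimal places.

Pogson: ΔM = −2.5 log₁₀(ratio) = −2.5 log₁₀(281000) = −2.5 × 5.4487 = -13.622
Star B is brighter so has the smaller magnitude: M_A − M_B is positive.

M_A − M_B ≈ 13.62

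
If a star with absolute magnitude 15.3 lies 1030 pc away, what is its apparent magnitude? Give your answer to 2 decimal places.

m = M + 5 log₁₀ d − 5 = 15.3 + 5·3.0128 − 5 = 25.364

m ≈ 25.36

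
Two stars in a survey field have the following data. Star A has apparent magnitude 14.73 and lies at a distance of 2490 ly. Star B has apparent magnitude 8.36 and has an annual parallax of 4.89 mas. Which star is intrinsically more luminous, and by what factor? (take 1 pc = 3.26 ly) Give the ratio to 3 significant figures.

Star B is more luminous, by a factor of 25.3.

Star A: d = 2490 ly / 3.26 = 763.8 pc
Star A: M = m − 5 log₁₀ d + 5 = 14.73 − 5·2.8830 + 5 = 5.315
Star B: p = 4.89 mas = 4.89×10^-3″ → d = 1/p = 204.5 pc
Star B: M = m − 5 log₁₀ d + 5 = 8.36 − 5·2.3107 + 5 = 1.807
ΔM = M_A − M_B = 5.315 − (1.807) = 3.509; smaller M is more luminous → Star B.
L ratio = 10^(0.4 |ΔM|) = 10^1.403 = 25.32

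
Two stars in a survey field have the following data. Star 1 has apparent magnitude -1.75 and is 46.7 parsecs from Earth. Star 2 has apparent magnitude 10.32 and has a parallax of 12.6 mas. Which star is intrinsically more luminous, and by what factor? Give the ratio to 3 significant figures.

Star 1 is more luminous, by a factor of 23300.

Star 1: M = m − 5 log₁₀ d + 5 = -1.75 − 5·1.6693 + 5 = -5.097
Star 2: p = 12.6 mas = 0.0126″ → d = 1/p = 79.37 pc
Star 2: M = m − 5 log₁₀ d + 5 = 10.32 − 5·1.8996 + 5 = 5.822
ΔM = M_1 − M_2 = -5.097 − (5.822) = -10.918; smaller M is more luminous → Star 1.
L ratio = 10^(0.4 |ΔM|) = 10^4.367 = 23300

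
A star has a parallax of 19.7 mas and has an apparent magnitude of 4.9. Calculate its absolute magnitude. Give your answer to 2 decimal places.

p = 19.7 mas = 0.0197″ → d = 1/p = 50.76 pc
5 log₁₀(d/10 pc) = 5 log₁₀(50.76) − 5 = 3.528
M = m − 5 log₁₀(d/10) = 4.9 − 3.528 = 1.372

M ≈ 1.37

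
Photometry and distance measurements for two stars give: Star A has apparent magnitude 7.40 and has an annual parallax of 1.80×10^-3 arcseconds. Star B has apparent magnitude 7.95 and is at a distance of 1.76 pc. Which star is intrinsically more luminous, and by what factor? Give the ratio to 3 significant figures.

Star A: d = 1/p = 1/1.80×10^-3″ = 555.6 pc
Star A: M = m − 5 log₁₀ d + 5 = 7.40 − 5·2.7447 + 5 = -1.324
Star B: M = m − 5 log₁₀ d + 5 = 7.95 − 5·0.2455 + 5 = 11.722
ΔM = M_A − M_B = -1.324 − (11.722) = -13.046; smaller M is more luminous → Star A.
L ratio = 10^(0.4 |ΔM|) = 10^5.218 = 165400

Star A is more luminous, by a factor of 165000.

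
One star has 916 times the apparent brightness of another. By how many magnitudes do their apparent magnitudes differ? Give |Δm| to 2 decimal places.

|Δm| ≈ 7.40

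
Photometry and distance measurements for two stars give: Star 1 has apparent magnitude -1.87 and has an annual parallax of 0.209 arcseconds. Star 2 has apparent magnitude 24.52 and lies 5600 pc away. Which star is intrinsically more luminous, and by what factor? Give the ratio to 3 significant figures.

Star 1: d = 1/p = 1/0.209″ = 4.785 pc
Star 1: M = m − 5 log₁₀ d + 5 = -1.87 − 5·0.6799 + 5 = -0.269
Star 2: M = m − 5 log₁₀ d + 5 = 24.52 − 5·3.7482 + 5 = 10.779
ΔM = M_1 − M_2 = -0.269 − (10.779) = -11.048; smaller M is more luminous → Star 1.
L ratio = 10^(0.4 |ΔM|) = 10^4.419 = 26260

Star 1 is more luminous, by a factor of 26300.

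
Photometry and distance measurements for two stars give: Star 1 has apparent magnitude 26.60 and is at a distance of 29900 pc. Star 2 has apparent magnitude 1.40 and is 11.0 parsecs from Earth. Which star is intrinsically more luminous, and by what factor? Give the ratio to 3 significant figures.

Star 2 is more luminous, by a factor of 1630.

Star 1: M = m − 5 log₁₀ d + 5 = 26.60 − 5·4.4757 + 5 = 9.222
Star 2: M = m − 5 log₁₀ d + 5 = 1.40 − 5·1.0414 + 5 = 1.193
ΔM = M_1 − M_2 = 9.222 − (1.193) = 8.029; smaller M is more luminous → Star 2.
L ratio = 10^(0.4 |ΔM|) = 10^3.211 = 1627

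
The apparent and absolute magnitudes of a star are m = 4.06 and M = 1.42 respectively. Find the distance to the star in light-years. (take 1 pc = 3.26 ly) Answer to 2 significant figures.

d ≈ 110 ly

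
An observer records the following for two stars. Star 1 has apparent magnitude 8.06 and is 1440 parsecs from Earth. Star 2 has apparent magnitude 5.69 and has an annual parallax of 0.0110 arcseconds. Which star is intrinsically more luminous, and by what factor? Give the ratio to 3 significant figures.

Star 1 is more luminous, by a factor of 28.3.

Star 1: M = m − 5 log₁₀ d + 5 = 8.06 − 5·3.1584 + 5 = -2.732
Star 2: d = 1/p = 1/0.0110″ = 90.91 pc
Star 2: M = m − 5 log₁₀ d + 5 = 5.69 − 5·1.9586 + 5 = 0.897
ΔM = M_1 − M_2 = -2.732 − (0.897) = -3.629; smaller M is more luminous → Star 1.
L ratio = 10^(0.4 |ΔM|) = 10^1.452 = 28.28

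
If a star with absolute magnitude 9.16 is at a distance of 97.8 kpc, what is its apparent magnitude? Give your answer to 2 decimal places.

d = 97.8 kpc = 97800 pc
m = M + 5 log₁₀ d − 5 = 9.16 + 5·4.9903 − 5 = 29.112

m ≈ 29.11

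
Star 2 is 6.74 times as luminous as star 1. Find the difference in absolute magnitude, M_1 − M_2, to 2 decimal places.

M_1 − M_2 ≈ 2.07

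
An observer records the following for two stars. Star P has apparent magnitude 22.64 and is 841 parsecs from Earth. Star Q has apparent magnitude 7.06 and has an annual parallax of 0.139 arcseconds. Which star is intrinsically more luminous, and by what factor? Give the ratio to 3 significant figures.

Star P: M = m − 5 log₁₀ d + 5 = 22.64 − 5·2.9248 + 5 = 13.016
Star Q: d = 1/p = 1/0.139″ = 7.194 pc
Star Q: M = m − 5 log₁₀ d + 5 = 7.06 − 5·0.8570 + 5 = 7.775
ΔM = M_P − M_Q = 13.016 − (7.775) = 5.241; smaller M is more luminous → Star Q.
L ratio = 10^(0.4 |ΔM|) = 10^2.096 = 124.8

Star Q is more luminous, by a factor of 125.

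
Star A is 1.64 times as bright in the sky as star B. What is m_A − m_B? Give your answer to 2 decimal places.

Pogson: Δm = −2.5 log₁₀(ratio) = −2.5 log₁₀(1.64) = −2.5 × 0.2148 = -0.537
Star A is brighter, so it has the smaller magnitude: the difference is negative.

m_A − m_B ≈ -0.54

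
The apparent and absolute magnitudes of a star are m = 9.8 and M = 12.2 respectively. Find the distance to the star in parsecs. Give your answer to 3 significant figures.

d ≈ 3.31 pc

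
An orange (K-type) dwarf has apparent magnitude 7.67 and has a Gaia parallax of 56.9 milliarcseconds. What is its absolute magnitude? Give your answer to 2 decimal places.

p = 56.9 mas = 0.0569″ → d = 1/p = 17.57 pc
5 log₁₀(d/10 pc) = 5 log₁₀(17.57) − 5 = 1.224
M = m − 5 log₁₀(d/10) = 7.67 − 1.224 = 6.446

M ≈ 6.45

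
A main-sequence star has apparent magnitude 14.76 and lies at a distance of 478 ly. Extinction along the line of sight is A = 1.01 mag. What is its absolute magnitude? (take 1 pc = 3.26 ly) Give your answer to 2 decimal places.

d = 478 ly / 3.26 = 146.6 pc
5 log₁₀(d/10 pc) = 5 log₁₀(146.6) − 5 = 5.831
M = m − 5 log₁₀(d/10) − A = 14.76 − 5.831 − 1.01 = 7.919

M ≈ 7.92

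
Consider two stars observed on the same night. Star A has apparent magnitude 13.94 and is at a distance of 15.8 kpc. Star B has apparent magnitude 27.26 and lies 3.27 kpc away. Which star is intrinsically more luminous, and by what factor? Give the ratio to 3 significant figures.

Star A is more luminous, by a factor of 4.97×10^6.

Star A: d = 15.8 kpc = 15800 pc
Star A: M = m − 5 log₁₀ d + 5 = 13.94 − 5·4.1987 + 5 = -2.053
Star B: d = 3.27 kpc = 3270 pc
Star B: M = m − 5 log₁₀ d + 5 = 27.26 − 5·3.5145 + 5 = 14.687
ΔM = M_A − M_B = -2.053 − (14.687) = -16.741; smaller M is more luminous → Star A.
L ratio = 10^(0.4 |ΔM|) = 10^6.696 = 4.968×10^6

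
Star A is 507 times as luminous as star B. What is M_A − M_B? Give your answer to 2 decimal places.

Pogson: ΔM = −2.5 log₁₀(ratio) = −2.5 log₁₀(507) = −2.5 × 2.7050 = -6.763
Star A is brighter, so it has the smaller magnitude: the difference is negative.

M_A − M_B ≈ -6.76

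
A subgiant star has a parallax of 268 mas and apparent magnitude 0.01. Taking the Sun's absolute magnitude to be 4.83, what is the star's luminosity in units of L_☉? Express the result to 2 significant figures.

L/L_☉ ≈ 12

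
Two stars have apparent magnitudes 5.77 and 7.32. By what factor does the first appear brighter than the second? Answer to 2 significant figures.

Δm = 5.77 − (7.32) = -1.55
Flux ratio = 10^(−0.4 Δm) = 10^(−0.4 × -1.55) = 10^0.620 = 4.169

4.2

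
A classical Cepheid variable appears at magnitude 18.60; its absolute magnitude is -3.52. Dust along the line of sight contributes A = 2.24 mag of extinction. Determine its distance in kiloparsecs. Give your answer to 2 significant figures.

m − M = 5 log₁₀(d/10 pc) + A  ⇒  18.60 − (-3.52) − 2.24 = 5 log₁₀(d/10)
19.880 = 5 log₁₀(d/10)
log₁₀ d = (m − M − A)/5 + 1 = 4.9760
d = 10^4.9760 = 94620 pc
= 94.62 kpc

d ≈ 95 kpc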